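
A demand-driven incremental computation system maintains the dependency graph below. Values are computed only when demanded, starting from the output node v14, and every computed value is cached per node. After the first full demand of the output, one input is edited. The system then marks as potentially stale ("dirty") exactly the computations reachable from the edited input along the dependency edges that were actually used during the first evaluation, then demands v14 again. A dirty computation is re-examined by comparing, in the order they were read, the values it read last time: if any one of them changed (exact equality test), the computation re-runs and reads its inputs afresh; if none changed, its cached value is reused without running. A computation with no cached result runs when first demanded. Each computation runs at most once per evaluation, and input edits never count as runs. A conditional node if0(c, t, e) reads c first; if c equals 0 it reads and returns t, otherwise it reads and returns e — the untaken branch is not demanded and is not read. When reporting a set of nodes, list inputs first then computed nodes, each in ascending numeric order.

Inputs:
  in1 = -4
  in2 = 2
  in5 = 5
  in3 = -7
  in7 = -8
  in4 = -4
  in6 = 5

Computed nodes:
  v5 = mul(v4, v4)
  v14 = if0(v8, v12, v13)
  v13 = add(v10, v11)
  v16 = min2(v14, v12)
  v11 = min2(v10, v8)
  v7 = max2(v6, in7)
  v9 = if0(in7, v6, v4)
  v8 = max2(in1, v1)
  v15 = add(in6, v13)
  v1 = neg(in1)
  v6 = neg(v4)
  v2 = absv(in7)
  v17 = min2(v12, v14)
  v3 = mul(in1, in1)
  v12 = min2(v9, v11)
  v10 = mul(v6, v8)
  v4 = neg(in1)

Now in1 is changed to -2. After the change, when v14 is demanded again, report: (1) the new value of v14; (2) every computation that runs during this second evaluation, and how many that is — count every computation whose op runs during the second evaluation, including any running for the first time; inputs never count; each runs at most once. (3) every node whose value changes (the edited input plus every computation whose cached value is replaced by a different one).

New value of v14: -8.
Computations that run: v1, v4, v6, v8, v10, v11, v13, v14 — 8 in total.
Values that change: in1, v1, v4, v6, v8, v10, v11, v13, v14.

First evaluation (everything demanded from the output):
  v1 = neg(-4) = 4
  v4 = neg(-4) = 4
  v6 = neg(4) = -4
  v8 = max2(-4, 4) = 4
  v10 = mul(-4, 4) = -16
  v11 = min2(-16, 4) = -16
  v13 = add(-16, -16) = -32
  v14 = if0(v8=4 -> else branch v13) = -32

Propagation after the edit:
  v1: runs — in1 -4->-2; result 2.
  v4: runs — in1 -4->-2; result 2.
  v6: runs — v4 4->2; result -2.
  v8: runs — in1 -4->-2; v1 4->2; result 2.
  v10: runs — v6 -4->-2; v8 4->2; result -4.
  v11: runs — v10 -16->-4; v8 4->2; result -4.
  v13: runs — v10 -16->-4; v11 -16->-4; result -8.
  v14: runs — v8 4->2; v13 -32->-8; result -8.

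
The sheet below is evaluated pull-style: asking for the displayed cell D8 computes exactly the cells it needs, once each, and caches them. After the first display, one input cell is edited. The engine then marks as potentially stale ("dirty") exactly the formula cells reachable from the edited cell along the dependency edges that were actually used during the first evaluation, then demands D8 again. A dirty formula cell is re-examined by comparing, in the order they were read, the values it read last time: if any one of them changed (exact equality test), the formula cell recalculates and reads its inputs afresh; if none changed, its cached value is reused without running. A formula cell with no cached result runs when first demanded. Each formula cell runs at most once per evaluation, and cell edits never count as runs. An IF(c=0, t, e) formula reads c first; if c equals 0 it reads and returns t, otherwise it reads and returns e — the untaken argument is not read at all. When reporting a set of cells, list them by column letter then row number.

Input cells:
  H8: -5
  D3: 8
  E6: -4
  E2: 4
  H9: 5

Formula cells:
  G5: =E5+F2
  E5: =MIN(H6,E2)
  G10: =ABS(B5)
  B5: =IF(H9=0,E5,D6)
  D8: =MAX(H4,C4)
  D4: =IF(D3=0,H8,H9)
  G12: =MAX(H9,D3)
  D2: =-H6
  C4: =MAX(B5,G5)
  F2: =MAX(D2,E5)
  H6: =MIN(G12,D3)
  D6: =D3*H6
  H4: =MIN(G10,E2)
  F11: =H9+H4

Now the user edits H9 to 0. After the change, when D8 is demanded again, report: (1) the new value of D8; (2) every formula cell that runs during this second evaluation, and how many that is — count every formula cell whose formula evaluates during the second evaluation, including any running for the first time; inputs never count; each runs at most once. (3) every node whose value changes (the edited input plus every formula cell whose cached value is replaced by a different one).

Demanding D8 again yields 8.
6 formula cells run: B5, C4, D8, G10, G12, H4.
The nodes whose values change: B5, C4, D8, G10, H9.
Note the branch switch — demand abandons D6, which is never re-examined.

First demand of the output computes:
  G12 = MAX(5, 8) = 8
  H6 = MIN(8, 8) = 8
  D2 = -(8) = -8
  D6 = 8 * 8 = 64
  E5 = MIN(8, 4) = 4
  B5 = IF(H9=0: H9=5 -> else branch D6) = 64
  F2 = MAX(-8, 4) = 4
  G5 = 4 + 4 = 8
  C4 = MAX(64, 8) = 64
  G10 = ABS(64) = 64
  H4 = MIN(64, 4) = 4
  D8 = MAX(4, 64) = 64

After the edit, cleaning proceeds:
  G12: a read changed (H9 5->0) — executes, giving 8 — identical to its old value.
  H6: dirty, but its reads are unchanged (G12 unchanged, D3 unchanged); cached 8 stands.
  D2: dirty, but its reads are unchanged (H6 unchanged); cached -8 stands.
  D6: stays stale; no demand reaches it after the flip.
  E5: dirty, but its reads are unchanged (H6 unchanged, E2 unchanged); cached 4 stands.
  B5: a read changed (H9 5->0) — executes, giving 4.
  F2: dirty, but its reads are unchanged (D2 unchanged, E5 unchanged); cached 4 stands.
  G5: dirty, but its reads are unchanged (E5 unchanged, F2 unchanged); cached 8 stands.
  C4: a read changed (B5 64->4) — executes, giving 8.
  G10: a read changed (B5 64->4) — executes, giving 4.
  H4: a read changed (G10 64->4) — executes, giving 4 — identical to its old value.
  D8: a read changed (C4 64->8) — executes, giving 8.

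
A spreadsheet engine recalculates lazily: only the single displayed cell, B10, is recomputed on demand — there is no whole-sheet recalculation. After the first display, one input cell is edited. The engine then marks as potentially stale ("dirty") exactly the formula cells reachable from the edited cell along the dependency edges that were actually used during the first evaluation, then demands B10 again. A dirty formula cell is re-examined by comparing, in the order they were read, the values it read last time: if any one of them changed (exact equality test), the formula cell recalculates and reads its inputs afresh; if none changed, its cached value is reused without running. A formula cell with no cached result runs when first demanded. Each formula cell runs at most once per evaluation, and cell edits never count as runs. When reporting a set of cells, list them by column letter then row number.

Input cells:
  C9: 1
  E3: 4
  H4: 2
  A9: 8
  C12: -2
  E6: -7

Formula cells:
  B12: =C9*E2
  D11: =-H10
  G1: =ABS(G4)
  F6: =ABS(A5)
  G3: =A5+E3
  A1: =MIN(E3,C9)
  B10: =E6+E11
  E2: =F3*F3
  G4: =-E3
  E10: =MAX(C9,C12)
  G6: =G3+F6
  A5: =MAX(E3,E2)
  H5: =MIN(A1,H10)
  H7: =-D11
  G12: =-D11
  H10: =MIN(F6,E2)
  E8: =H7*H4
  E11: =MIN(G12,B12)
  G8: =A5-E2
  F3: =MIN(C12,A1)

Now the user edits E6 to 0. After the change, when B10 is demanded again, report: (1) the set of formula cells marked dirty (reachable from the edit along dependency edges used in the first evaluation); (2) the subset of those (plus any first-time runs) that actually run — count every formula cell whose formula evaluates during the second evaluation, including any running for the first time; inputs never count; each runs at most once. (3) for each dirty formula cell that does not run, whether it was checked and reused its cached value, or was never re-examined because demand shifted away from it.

First evaluation (everything demanded from the output):
  A1 = MIN(4, 1) = 1
  F3 = MIN(-2, 1) = -2
  E2 = -2 * -2 = 4
  A5 = MAX(4, 4) = 4
  B12 = 1 * 4 = 4
  F6 = ABS(4) = 4
  H10 = MIN(4, 4) = 4
  D11 = -(4) = -4
  G12 = -(-4) = 4
  E11 = MIN(4, 4) = 4
  B10 = -7 + 4 = -3

Propagation after the edit:
  B10: runs — E6 -7->0; result 4.

Marked dirty: B10.
Formula cells that run: B10 — 1 in total.
Every dirty formula cell ran.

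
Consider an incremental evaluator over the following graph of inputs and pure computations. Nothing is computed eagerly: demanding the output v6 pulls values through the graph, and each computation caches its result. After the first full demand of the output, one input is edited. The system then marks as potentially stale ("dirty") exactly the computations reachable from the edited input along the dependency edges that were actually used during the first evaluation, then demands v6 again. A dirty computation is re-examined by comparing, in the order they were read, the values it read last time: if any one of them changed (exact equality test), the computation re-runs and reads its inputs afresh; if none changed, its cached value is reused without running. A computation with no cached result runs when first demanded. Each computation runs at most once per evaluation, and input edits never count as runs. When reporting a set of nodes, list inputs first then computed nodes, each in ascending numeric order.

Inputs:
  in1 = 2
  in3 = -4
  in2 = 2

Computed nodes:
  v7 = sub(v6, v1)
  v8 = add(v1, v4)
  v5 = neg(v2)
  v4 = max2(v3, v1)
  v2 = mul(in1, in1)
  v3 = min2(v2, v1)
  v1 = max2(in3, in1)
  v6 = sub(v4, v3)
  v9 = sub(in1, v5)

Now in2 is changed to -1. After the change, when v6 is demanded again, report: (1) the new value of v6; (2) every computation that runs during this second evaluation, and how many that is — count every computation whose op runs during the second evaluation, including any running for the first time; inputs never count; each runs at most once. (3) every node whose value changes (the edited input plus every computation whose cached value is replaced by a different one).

Initial pass — values computed on the first demand:
  v1 = max2(-4, 2) = 2
  v2 = mul(2, 2) = 4
  v3 = min2(4, 2) = 2
  v4 = max2(2, 2) = 2
  v6 = sub(2, 2) = 0

Second demand — change propagation:
  no demanded computation ever read in2, so the edit dirties nothing and nothing runs.

The important point: nothing the output needs ever reads in2, so the edit is invisible to it.

v6 now evaluates to 0.
Run set: none (0 run).
Changed values: in2.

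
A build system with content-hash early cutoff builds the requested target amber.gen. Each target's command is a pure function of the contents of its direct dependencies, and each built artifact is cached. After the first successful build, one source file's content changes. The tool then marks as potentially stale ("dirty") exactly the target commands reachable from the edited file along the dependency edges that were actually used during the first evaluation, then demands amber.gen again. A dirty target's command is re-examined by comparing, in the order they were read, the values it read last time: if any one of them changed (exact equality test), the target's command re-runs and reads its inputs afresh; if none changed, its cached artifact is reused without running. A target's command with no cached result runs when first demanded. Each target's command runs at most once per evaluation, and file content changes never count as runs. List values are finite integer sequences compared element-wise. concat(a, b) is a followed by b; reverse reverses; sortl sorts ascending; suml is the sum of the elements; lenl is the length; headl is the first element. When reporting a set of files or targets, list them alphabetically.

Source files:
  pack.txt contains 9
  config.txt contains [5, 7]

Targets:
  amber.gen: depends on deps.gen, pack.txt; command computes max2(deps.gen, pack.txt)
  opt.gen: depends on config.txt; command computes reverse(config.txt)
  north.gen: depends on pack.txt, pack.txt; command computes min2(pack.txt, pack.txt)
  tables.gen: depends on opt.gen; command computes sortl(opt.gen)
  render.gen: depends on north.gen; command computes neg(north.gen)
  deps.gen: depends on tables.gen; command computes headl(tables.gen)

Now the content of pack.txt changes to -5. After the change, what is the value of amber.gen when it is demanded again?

First evaluation (everything demanded from the output):
  opt.gen = reverse([5, 7]) = [7, 5]
  tables.gen = sortl([7, 5]) = [5, 7]
  deps.gen = headl([5, 7]) = 5
  amber.gen = max2(5, 9) = 9

Propagation after the edit:
  amber.gen: runs — pack.txt 9->-5; result 5.

New value of amber.gen: 5.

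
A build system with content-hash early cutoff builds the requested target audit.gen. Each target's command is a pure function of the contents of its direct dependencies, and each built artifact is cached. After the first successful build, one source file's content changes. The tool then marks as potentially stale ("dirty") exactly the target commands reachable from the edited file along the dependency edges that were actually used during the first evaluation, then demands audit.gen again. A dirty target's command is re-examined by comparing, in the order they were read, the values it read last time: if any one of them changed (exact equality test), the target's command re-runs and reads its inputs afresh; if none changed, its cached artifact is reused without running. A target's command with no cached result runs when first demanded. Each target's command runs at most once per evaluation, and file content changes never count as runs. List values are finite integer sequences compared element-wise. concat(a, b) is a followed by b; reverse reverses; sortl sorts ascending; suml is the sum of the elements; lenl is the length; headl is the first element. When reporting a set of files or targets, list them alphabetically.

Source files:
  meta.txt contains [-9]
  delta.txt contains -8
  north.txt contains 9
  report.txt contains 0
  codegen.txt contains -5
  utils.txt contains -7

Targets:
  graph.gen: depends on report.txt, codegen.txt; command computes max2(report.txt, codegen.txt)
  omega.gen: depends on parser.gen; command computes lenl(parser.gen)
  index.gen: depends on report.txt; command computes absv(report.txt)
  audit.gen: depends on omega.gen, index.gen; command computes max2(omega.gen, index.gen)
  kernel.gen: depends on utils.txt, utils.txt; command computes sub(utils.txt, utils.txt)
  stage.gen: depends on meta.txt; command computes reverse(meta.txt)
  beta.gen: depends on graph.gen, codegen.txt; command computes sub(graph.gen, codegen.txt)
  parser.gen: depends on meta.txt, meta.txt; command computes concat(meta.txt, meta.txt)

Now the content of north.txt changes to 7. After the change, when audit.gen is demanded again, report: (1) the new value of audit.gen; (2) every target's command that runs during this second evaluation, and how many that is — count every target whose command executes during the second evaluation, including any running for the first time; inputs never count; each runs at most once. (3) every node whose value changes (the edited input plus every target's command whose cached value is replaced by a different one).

New value of audit.gen: 2.
Target commands that run: none — 0 in total.
Values that change: north.txt.
Key observation: north.txt is never demanded by the output, so the edit triggers no recomputation at all.

First evaluation (everything demanded from the output):
  index.gen = absv(0) = 0
  parser.gen = concat([-9], [-9]) = [-9, -9]
  omega.gen = lenl([-9, -9]) = 2
  audit.gen = max2(2, 0) = 2

Propagation after the edit:
  north.txt feeds no computation that the output demands — nothing is marked dirty and nothing runs.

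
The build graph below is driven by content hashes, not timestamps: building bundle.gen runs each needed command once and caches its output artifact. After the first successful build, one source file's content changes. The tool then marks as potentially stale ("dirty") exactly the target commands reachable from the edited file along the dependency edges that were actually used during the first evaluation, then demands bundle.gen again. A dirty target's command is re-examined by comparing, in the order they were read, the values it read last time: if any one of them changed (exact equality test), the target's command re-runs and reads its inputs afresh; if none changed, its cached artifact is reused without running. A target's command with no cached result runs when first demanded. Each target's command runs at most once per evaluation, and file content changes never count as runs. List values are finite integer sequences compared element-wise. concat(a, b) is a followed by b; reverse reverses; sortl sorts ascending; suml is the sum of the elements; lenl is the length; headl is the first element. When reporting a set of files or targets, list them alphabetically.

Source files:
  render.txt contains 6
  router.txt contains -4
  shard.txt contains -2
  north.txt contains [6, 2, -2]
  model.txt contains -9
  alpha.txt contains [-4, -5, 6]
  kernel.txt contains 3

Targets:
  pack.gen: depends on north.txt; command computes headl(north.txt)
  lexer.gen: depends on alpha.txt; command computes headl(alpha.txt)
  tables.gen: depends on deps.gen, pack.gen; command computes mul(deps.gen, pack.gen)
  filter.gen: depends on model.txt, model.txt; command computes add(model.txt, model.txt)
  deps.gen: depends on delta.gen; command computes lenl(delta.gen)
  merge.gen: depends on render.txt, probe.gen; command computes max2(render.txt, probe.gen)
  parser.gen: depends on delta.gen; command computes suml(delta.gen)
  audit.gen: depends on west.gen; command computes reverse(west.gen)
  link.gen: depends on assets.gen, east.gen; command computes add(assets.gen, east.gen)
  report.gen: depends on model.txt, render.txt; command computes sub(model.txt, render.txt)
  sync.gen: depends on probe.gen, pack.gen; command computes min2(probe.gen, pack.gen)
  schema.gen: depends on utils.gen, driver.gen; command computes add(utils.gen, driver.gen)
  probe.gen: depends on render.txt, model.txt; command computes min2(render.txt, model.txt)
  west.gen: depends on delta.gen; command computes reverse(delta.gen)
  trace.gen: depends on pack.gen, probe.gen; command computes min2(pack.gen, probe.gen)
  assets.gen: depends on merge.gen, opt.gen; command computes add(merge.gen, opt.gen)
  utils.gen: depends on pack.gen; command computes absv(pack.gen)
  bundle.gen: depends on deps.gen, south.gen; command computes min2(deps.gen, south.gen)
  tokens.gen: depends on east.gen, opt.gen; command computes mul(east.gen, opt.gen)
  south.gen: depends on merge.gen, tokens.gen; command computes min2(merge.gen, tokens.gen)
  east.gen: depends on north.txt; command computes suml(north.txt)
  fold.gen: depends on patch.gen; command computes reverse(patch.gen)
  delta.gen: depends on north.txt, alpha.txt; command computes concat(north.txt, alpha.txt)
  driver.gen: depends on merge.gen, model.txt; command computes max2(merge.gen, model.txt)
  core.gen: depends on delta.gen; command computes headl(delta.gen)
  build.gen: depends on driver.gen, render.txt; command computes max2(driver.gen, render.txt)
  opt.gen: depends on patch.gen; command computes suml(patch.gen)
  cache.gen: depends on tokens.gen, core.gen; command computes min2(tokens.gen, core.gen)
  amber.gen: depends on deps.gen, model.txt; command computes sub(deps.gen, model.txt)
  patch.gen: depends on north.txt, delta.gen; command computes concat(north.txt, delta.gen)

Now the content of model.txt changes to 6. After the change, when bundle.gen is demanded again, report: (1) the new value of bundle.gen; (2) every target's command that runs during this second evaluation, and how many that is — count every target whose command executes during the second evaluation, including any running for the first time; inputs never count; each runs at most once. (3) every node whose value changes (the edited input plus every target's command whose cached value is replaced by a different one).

Initial pass — values computed on the first demand:
  delta.gen = concat([6, 2, -2], [-4, -5, 6]) = [6, 2, -2, -4, -5, 6]
  deps.gen = lenl([6, 2, -2, -4, -5, 6]) = 6
  east.gen = suml([6, 2, -2]) = 6
  patch.gen = concat([6, 2, -2], [6, 2, -2, -4, -5, 6]) = [6, 2, -2, 6, 2, -2, -4, -5, 6]
  opt.gen = suml([6, 2, -2, 6, 2, -2, -4, -5, 6]) = 9
  probe.gen = min2(6, -9) = -9
  merge.gen = max2(6, -9) = 6
  tokens.gen = mul(6, 9) = 54
  south.gen = min2(6, 54) = 6
  bundle.gen = min2(6, 6) = 6

Second demand — change propagation:
  probe.gen: re-runs because model.txt -9->6; new result 6.
  merge.gen: re-runs because probe.gen -9->6; new result 6 (unchanged).
  south.gen: re-examined; everything it read last time is the same (merge.gen unchanged, tokens.gen unchanged) — cache 6 kept, no run.
  bundle.gen: re-examined; everything it read last time is the same (deps.gen unchanged, south.gen unchanged) — cache 6 kept, no run.

The important point: merge.gen recomputes to an identical value, and the output ends up unchanged.

bundle.gen now evaluates to 6.
Run set: merge.gen, probe.gen (2 run).
Changed values: model.txt, probe.gen.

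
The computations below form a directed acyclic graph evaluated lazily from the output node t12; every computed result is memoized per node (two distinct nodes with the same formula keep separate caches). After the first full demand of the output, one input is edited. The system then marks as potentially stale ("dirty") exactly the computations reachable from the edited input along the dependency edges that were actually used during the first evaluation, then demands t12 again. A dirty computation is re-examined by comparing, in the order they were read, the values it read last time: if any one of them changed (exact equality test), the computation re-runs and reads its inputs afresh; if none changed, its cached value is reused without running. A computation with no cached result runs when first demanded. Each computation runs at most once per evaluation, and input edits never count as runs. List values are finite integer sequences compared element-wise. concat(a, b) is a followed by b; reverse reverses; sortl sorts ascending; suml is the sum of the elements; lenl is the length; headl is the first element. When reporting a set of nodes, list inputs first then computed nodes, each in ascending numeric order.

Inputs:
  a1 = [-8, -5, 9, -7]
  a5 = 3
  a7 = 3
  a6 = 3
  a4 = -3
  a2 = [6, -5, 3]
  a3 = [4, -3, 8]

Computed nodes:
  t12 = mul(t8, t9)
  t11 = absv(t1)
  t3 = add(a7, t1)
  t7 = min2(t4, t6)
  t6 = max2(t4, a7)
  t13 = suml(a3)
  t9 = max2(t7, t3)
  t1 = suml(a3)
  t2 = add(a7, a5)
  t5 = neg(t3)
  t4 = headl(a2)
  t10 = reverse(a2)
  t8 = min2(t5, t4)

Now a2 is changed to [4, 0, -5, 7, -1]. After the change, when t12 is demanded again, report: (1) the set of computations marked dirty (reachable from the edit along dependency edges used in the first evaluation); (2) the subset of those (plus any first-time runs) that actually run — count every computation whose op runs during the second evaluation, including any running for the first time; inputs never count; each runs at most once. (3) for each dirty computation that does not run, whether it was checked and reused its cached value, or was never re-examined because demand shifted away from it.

First demand of the output computes:
  t1 = suml([4, -3, 8]) = 9
  t3 = add(3, 9) = 12
  t4 = headl([6, -5, 3]) = 6
  t5 = neg(12) = -12
  t6 = max2(6, 3) = 6
  t7 = min2(6, 6) = 6
  t8 = min2(-12, 6) = -12
  t9 = max2(6, 12) = 12
  t12 = mul(-12, 12) = -144

After the edit, cleaning proceeds:
  t4: a read changed (a2 [6, -5, 3]->[4, 0, -5, 7, -1]) — executes, giving 4.
  t6: a read changed (t4 6->4) — executes, giving 4.
  t7: a read changed (t4 6->4; t6 6->4) — executes, giving 4.
  t8: a read changed (t4 6->4) — executes, giving -12 — identical to its old value.
  t9: a read changed (t7 6->4) — executes, giving 12 — identical to its old value.
  t12: dirty, but its reads are unchanged (t8 unchanged, t9 unchanged); cached -144 stands.

Note where the cutoff bites: t12 is checked, finds nothing changed, and keeps its cache.

The edit dirties: t4, t6, t7, t8, t9, t12.
5 computations run: t4, t6, t7, t8, t9.
Cache hits after checking: t12.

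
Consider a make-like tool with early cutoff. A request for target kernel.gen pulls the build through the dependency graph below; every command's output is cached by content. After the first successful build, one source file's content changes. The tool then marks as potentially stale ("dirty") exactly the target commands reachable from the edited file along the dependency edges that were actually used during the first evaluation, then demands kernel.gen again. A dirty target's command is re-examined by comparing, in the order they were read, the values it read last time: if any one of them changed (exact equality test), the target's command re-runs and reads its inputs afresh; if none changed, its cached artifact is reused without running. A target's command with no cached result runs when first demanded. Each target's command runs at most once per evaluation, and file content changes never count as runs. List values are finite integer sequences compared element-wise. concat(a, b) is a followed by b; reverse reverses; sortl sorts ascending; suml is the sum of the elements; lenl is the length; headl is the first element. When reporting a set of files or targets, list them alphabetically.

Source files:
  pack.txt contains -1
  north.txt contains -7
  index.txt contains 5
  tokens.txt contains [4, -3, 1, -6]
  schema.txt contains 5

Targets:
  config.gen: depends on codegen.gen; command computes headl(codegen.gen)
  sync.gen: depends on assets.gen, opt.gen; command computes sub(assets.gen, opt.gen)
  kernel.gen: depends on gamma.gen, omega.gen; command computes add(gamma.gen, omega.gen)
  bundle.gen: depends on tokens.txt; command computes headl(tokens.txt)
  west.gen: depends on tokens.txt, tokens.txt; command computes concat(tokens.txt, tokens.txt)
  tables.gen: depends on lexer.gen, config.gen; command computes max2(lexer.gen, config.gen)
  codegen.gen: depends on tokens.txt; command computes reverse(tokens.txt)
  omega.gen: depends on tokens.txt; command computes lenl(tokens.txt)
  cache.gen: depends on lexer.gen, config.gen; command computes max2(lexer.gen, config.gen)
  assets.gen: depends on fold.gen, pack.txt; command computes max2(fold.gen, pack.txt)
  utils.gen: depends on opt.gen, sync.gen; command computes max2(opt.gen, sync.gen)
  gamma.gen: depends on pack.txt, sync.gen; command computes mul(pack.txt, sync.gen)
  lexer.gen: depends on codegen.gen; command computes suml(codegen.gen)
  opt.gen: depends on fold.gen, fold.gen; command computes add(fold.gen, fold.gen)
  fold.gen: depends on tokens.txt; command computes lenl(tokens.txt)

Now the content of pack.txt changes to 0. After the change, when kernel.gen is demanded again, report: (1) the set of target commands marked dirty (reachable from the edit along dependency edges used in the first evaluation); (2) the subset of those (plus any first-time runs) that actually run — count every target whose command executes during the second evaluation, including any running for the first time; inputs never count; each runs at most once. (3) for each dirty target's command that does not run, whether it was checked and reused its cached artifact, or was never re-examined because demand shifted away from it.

The edit dirties: assets.gen, gamma.gen, kernel.gen, sync.gen.
3 target commands run: assets.gen, gamma.gen, kernel.gen.
Cache hits after checking: sync.gen.
Note where the cutoff bites: sync.gen is checked, finds nothing changed, and keeps its cache.

First demand of the output computes:
  fold.gen = lenl([4, -3, 1, -6]) = 4
  assets.gen = max2(4, -1) = 4
  omega.gen = lenl([4, -3, 1, -6]) = 4
  opt.gen = add(4, 4) = 8
  sync.gen = sub(4, 8) = -4
  gamma.gen = mul(-1, -4) = 4
  kernel.gen = add(4, 4) = 8

After the edit, cleaning proceeds:
  assets.gen: a read changed (pack.txt -1->0) — executes, giving 4 — identical to its old value.
  sync.gen: dirty, but its reads are unchanged (assets.gen unchanged, opt.gen unchanged); cached -4 stands.
  gamma.gen: a read changed (pack.txt -1->0) — executes, giving 0.
  kernel.gen: a read changed (gamma.gen 4->0) — executes, giving 4.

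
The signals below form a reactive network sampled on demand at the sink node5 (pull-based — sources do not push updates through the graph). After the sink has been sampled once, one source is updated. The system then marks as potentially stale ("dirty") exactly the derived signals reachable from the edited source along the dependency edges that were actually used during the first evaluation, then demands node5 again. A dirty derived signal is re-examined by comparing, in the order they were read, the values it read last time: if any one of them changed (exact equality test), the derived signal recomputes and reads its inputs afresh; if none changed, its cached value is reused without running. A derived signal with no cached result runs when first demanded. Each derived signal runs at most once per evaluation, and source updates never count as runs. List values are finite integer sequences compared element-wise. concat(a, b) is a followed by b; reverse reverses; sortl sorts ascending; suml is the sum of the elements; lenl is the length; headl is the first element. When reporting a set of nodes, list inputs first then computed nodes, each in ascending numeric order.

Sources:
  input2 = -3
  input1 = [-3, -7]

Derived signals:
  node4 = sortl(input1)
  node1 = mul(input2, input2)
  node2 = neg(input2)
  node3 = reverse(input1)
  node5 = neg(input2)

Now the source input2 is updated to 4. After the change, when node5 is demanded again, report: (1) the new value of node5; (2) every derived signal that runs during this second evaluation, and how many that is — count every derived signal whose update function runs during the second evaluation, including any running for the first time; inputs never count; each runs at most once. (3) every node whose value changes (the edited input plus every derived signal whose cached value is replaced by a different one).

node5 now evaluates to -4.
Run set: node5 (1 run).
Changed values: input2, node5.

Initial pass — values computed on the first demand:
  node5 = neg(-3) = 3

Second demand — change propagation:
  node5: re-runs because input2 -3->4; new result -4.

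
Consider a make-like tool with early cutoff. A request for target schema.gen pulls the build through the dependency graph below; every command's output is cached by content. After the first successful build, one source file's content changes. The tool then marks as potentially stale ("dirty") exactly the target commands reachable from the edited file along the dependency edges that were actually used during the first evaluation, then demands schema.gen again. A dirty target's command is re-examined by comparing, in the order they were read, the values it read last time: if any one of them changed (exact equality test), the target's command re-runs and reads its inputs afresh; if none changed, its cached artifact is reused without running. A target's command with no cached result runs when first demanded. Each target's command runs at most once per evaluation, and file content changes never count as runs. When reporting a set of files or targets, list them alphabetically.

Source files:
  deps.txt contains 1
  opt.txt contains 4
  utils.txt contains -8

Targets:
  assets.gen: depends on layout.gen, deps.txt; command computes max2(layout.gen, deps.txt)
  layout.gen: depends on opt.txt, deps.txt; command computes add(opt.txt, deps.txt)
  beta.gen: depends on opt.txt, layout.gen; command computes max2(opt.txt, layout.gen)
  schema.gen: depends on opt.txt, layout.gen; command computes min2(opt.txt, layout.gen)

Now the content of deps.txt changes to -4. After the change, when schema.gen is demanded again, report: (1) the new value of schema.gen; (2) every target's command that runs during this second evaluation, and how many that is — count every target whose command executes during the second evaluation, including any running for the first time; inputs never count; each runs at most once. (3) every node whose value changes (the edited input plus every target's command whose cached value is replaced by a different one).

Demanding schema.gen again yields 0.
2 target commands run: layout.gen, schema.gen.
The nodes whose values change: deps.txt, layout.gen, schema.gen.

First demand of the output computes:
  layout.gen = add(4, 1) = 5
  schema.gen = min2(4, 5) = 4

After the edit, cleaning proceeds:
  layout.gen: a read changed (deps.txt 1->-4) — executes, giving 0.
  schema.gen: a read changed (layout.gen 5->0) — executes, giving 0.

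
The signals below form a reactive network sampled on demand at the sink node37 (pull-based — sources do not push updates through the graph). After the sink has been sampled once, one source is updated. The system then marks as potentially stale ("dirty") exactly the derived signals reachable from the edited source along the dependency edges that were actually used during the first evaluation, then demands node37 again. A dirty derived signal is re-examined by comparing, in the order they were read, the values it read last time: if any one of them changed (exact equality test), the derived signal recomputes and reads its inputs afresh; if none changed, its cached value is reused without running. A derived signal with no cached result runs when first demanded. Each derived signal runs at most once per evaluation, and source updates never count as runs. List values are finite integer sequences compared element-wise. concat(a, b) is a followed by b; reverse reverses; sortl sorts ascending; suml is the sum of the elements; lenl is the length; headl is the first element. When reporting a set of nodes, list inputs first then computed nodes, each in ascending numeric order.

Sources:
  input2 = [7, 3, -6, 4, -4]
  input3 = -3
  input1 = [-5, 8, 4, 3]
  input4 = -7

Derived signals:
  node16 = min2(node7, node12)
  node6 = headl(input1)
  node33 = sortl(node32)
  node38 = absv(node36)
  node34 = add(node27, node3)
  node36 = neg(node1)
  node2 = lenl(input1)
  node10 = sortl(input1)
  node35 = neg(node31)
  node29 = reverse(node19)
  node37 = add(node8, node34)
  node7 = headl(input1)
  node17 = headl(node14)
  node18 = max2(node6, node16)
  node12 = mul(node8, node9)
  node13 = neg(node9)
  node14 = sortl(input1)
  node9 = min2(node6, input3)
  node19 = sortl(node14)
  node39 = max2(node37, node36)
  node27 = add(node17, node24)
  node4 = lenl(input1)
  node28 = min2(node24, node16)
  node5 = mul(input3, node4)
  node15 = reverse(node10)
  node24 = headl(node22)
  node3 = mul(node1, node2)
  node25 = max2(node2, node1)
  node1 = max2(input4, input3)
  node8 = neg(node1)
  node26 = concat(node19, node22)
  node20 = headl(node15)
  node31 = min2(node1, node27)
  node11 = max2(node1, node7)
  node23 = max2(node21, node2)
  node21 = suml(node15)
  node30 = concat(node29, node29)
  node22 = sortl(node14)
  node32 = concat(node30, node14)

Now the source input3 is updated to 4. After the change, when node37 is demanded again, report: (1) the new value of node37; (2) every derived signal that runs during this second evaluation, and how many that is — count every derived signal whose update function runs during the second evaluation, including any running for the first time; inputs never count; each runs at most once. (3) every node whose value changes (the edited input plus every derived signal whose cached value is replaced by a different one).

Initial pass — values computed on the first demand:
  node1 = max2(-7, -3) = -3
  node2 = lenl([-5, 8, 4, 3]) = 4
  node3 = mul(-3, 4) = -12
  node8 = neg(-3) = 3
  node14 = sortl([-5, 8, 4, 3]) = [-5, 3, 4, 8]
  node17 = headl([-5, 3, 4, 8]) = -5
  node22 = sortl([-5, 3, 4, 8]) = [-5, 3, 4, 8]
  node24 = headl([-5, 3, 4, 8]) = -5
  node27 = add(-5, -5) = -10
  node34 = add(-10, -12) = -22
  node37 = add(3, -22) = -19

Second demand — change propagation:
  node1: re-runs because input3 -3->4; new result 4.
  node3: re-runs because node1 -3->4; new result 16.
  node8: re-runs because node1 -3->4; new result -4.
  node34: re-runs because node3 -12->16; new result 6.
  node37: re-runs because node8 3->-4; node34 -22->6; new result 2.

node37 now evaluates to 2.
Run set: node1, node3, node8, node34, node37 (5 run).
Changed values: input3, node1, node3, node8, node34, node37.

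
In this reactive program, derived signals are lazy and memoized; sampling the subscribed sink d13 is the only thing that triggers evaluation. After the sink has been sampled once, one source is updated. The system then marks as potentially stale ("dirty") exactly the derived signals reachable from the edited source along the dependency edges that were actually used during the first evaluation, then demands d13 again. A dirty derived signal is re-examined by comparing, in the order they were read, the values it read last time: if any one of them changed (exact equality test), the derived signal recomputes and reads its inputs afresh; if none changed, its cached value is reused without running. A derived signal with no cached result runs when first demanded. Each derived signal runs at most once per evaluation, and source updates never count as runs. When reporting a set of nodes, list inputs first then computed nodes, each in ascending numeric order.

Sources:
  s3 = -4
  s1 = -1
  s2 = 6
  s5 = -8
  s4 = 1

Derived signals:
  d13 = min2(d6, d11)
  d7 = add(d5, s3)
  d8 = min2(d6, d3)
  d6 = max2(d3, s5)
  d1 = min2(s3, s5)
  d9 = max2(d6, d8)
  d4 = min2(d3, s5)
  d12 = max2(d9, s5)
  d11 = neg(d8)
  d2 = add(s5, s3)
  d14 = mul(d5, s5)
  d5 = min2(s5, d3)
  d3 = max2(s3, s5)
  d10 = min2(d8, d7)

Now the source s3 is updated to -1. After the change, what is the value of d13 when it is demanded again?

Demanding d13 again yields -1.

First demand of the output computes:
  d3 = max2(-4, -8) = -4
  d6 = max2(-4, -8) = -4
  d8 = min2(-4, -4) = -4
  d11 = neg(-4) = 4
  d13 = min2(-4, 4) = -4

After the edit, cleaning proceeds:
  d3: a read changed (s3 -4->-1) — executes, giving -1.
  d6: a read changed (d3 -4->-1) — executes, giving -1.
  d8: a read changed (d6 -4->-1; d3 -4->-1) — executes, giving -1.
  d11: a read changed (d8 -4->-1) — executes, giving 1.
  d13: a read changed (d6 -4->-1; d11 4->1) — executes, giving -1.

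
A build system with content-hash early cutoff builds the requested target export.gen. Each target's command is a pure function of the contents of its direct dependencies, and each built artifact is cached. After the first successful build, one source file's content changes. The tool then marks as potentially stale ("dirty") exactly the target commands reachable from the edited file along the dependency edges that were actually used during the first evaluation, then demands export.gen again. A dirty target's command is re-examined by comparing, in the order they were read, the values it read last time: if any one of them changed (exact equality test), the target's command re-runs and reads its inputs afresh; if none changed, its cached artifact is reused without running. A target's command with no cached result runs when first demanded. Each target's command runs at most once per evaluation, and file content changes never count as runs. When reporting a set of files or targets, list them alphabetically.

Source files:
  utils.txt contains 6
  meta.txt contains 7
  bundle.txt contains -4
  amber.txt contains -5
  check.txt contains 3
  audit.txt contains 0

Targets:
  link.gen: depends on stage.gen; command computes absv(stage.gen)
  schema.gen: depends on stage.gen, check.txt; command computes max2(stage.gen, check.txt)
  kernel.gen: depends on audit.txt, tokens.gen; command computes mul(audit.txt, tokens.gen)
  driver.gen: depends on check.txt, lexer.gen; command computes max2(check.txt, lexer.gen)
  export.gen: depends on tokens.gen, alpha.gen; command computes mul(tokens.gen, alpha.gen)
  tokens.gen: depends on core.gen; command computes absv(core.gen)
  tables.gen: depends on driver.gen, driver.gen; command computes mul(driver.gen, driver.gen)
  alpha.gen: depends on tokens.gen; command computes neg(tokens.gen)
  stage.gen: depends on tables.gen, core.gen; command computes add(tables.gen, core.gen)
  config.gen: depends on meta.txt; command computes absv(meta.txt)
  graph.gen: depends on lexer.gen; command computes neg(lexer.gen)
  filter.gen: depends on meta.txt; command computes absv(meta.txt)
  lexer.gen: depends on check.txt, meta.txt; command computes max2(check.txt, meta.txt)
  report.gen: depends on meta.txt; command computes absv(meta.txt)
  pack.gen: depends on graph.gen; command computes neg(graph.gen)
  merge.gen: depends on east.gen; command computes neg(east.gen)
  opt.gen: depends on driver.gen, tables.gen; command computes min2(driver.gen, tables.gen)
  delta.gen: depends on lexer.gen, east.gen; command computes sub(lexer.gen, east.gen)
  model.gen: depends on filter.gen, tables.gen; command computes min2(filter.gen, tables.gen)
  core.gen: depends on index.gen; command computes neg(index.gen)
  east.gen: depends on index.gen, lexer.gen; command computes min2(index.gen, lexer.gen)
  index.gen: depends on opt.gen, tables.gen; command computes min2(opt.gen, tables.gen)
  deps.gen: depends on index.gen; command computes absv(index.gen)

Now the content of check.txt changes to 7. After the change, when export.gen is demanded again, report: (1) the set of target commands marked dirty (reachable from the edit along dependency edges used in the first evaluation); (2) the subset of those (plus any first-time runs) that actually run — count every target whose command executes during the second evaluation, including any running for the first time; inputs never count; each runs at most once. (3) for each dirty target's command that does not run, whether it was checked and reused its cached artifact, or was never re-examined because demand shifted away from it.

First evaluation (everything demanded from the output):
  lexer.gen = max2(3, 7) = 7
  driver.gen = max2(3, 7) = 7
  tables.gen = mul(7, 7) = 49
  opt.gen = min2(7, 49) = 7
  index.gen = min2(7, 49) = 7
  core.gen = neg(7) = -7
  tokens.gen = absv(-7) = 7
  alpha.gen = neg(7) = -7
  export.gen = mul(7, -7) = -49

Propagation after the edit:
  lexer.gen: runs — check.txt 3->7; result 7 (same value as before).
  driver.gen: runs — check.txt 3->7; result 7 (same value as before).
  tables.gen: checked — values it read are unchanged (driver.gen unchanged, driver.gen unchanged); reused cached 49 without running.
  opt.gen: checked — values it read are unchanged (driver.gen unchanged, tables.gen unchanged); reused cached 7 without running.
  index.gen: checked — values it read are unchanged (opt.gen unchanged, tables.gen unchanged); reused cached 7 without running.
  core.gen: checked — values it read are unchanged (index.gen unchanged); reused cached -7 without running.
  tokens.gen: checked — values it read are unchanged (core.gen unchanged); reused cached 7 without running.
  alpha.gen: checked — values it read are unchanged (tokens.gen unchanged); reused cached -7 without running.
  export.gen: checked — values it read are unchanged (tokens.gen unchanged, alpha.gen unchanged); reused cached -49 without running.

Key observation: the cutoff stops propagation at tables.gen — its inputs' values are unchanged, so it reuses its cache.

Marked dirty: alpha.gen, core.gen, driver.gen, export.gen, index.gen, lexer.gen, opt.gen, tables.gen, tokens.gen.
Target commands that run: driver.gen, lexer.gen — 2 in total.
Checked but reused from cache: alpha.gen, core.gen, export.gen, index.gen, opt.gen, tables.gen, tokens.gen.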